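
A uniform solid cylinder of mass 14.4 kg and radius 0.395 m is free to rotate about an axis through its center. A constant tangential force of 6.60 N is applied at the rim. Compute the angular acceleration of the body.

α ≈ 2.32 rad/s²

I = ½MR² = (1/2)(14.4)(0.395)² = 1.123 kg·m².
τ = F R = (6.60)(0.395) = 2.607 N·m.
Newton's second law for rotation, τ = Iα, gives α = τ/I = 2.607/1.123 = 2.321 rad/s².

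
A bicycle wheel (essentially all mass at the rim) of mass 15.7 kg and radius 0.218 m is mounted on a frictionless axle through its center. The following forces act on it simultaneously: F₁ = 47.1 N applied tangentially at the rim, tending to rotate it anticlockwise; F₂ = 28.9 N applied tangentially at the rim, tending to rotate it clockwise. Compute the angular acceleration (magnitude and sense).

I = MR² = (15.7)(0.218)² = 0.7461 kg·m².
Taking anticlockwise as positive: τ₁ = +(47.1)(0.218) = +10.27 N·m; τ₂ = −(28.9)(0.218) = −6.300 N·m.
Net torque τ = 3.968 N·m.
α = τ/I = 3.968/0.7461 = 5.318 rad/s².

α ≈ 5.32 rad/s², anticlockwise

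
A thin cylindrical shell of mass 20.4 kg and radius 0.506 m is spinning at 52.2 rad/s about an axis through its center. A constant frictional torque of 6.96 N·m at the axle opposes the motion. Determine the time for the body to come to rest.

t ≈ 39.2 s

I = MR² = (20.4)(0.506)² = 5.223 kg·m².
The net torque has magnitude 6.96 N·m, opposing ω.
|α| = τ/I = 6.960/5.223 = 1.333 rad/s² (deceleration).
0 = ω₀ − |α|t ⇒ t = ω₀/|α| = 52.2/1.333 = 39.17 s.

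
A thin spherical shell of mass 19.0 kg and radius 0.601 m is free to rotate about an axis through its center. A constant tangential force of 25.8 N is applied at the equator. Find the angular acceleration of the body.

α ≈ 3.39 rad/s²

I = (2/3)MR² = (2/3)(19.0)(0.601)² = 4.575 kg·m².
τ = F R = (25.8)(0.601) = 15.51 N·m.
Newton's second law for rotation, τ = Iα, gives α = τ/I = 15.51/4.575 = 3.389 rad/s².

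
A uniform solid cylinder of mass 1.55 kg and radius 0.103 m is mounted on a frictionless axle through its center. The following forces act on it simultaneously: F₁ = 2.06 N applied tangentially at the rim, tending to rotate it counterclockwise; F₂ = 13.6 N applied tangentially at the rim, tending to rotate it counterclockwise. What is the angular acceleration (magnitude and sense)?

α ≈ 196 rad/s², counterclockwise

I = ½MR² = (1/2)(1.55)(0.103)² = 0.008222 kg·m².
Taking counterclockwise as positive: τ₁ = +(2.06)(0.103) = +0.2122 N·m; τ₂ = +(13.6)(0.103) = +1.401 N·m.
Net torque τ = 1.613 N·m.
α = τ/I = 1.613/0.008222 = 196.2 rad/s².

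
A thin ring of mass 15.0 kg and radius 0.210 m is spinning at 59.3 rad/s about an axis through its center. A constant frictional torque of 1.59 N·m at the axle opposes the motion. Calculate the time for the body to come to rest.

I = MR² = (15.0)(0.210)² = 0.6615 kg·m².
The net torque has magnitude 1.59 N·m, opposing ω.
|α| = τ/I = 1.590/0.6615 = 2.404 rad/s² (deceleration).
0 = ω₀ − |α|t ⇒ t = ω₀/|α| = 59.3/2.404 = 24.67 s.

t ≈ 24.7 s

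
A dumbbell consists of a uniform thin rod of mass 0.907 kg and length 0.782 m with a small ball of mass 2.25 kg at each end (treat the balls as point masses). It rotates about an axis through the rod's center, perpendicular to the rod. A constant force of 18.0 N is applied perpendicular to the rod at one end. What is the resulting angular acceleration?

α ≈ 9.59 rad/s²

I_rod = (1/12)ML² = (1/12)(0.907)(0.782)² = 0.04622 kg·m².
I_balls = 2·m·(L/2)² = 2(2.25)(0.3910)² = 0.6880 kg·m².
Total I = 0.7342 kg·m².
τ = F·(L/2) = (18.0)(0.391) = 7.038 N·m.
α = τ/I = 7.038/0.7342 = 9.586 rad/s².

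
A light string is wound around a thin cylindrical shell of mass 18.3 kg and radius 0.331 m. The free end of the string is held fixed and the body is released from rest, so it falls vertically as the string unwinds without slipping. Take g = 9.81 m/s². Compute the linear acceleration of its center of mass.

a ≈ 4.91 m/s²

Translation: Mg − T = Ma. Rotation about the center: TR = Iα with I = MR².
With a = αR: T = (I/R²)a = M a, so Mg = (1 + 1.000)Ma.
a = g/(1 + 1.000) = 9.81/2.000 = 4.905 m/s².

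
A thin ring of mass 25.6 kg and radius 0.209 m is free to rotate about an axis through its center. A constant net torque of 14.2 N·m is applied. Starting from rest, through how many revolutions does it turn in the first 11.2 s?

≈ 127 revolutions

I = MR² = (25.6)(0.209)² = 1.118 kg·m².
α = τ/I = 14.2/1.118 = 12.70 rad/s².
θ = ½αt² = ½(12.70)(11.2)² = 796.5 rad.
Revolutions = θ/(2π) = 126.8.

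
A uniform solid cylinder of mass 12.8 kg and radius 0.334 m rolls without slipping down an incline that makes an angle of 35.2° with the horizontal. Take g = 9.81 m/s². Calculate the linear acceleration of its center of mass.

a ≈ 3.77 m/s²

Translation along the incline: Mg sinθ − f = Ma.
Rotation about the center: fR = Iα with I = ½MR². No-slip gives a = αR, so f = (I/R²)a = (1/2)M a.
Substituting: Mg sinθ = (1 + 0.5000)Ma, so a = g sinθ/(1 + 0.5000) = (9.81) sin 35.2° / 1.500 = 3.770 m/s².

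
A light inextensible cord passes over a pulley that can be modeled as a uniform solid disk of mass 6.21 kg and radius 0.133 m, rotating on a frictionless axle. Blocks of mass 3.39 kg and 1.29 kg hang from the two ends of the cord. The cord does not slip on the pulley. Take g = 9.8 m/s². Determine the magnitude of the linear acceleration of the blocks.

a ≈ 2.64 m/s²

I = ½MR² = (1/2)(6.21)(0.133)² = 0.05492 kg·m².
Heavier block: m₁g − T₁ = m₁a. Lighter block: T₂ − m₂g = m₂a.
Pulley: (T₁ − T₂)R = Iα = I(a/R), so T₁ − T₂ = (I/R²)a = (1/2)M_p a = 3.105·a.
Adding the three: (m₁ − m₂)g = (m₁ + m₂ + 3.105)a, so a = (3.39 − 1.29)(9.8)/(3.39 + 1.29 + 3.105) = 2.644 m/s².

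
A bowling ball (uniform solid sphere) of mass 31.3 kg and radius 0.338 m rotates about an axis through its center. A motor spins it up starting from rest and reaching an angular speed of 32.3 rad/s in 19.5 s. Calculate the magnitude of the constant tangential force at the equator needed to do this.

F ≈ 7.01 N

I = (2/5)MR² = (2/5)(31.3)(0.338)² = 1.430 kg·m².
α = Δω/Δt = (32.3 − 0)/19.5 = 1.656 rad/s².
The required torque is τ = Iα = (1.430)(1.656) = 2.369 N·m.
A tangential force at the equator gives τ = FR, so F = τ/R = 2.369/0.338 = 7.010 N.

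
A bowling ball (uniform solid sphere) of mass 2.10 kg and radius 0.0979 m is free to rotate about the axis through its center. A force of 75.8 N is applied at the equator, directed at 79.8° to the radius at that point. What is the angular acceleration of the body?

I = (2/5)MR² = (2/5)(2.10)(0.0979)² = 0.008051 kg·m².
Only the tangential component produces torque: τ = F R sinθ = (75.8)(0.0979) sin 79.8° = 7.304 N·m.
Newton's second law for rotation, τ = Iα, gives α = τ/I = 7.304/0.008051 = 907.2 rad/s².

α ≈ 907 rad/s²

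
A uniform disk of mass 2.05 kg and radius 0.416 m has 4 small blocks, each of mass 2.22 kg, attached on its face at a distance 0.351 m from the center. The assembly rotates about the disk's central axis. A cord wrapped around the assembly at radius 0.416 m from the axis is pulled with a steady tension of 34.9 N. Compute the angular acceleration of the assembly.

I_disk = ½MR² = ½(2.05)(0.416)² = 0.1774 kg·m².
I_blocks = 4·m·r² = 4(2.22)(0.351)² = 1.094 kg·m².
Total I = 1.271 kg·m².
τ = F r = (34.9)(0.416) = 14.52 N·m.
α = τ/I = 14.52/1.271 = 11.42 rad/s².

α ≈ 11.4 rad/s²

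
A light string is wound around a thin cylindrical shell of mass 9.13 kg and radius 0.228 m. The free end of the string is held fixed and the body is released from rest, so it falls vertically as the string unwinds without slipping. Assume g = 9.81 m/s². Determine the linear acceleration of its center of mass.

a ≈ 4.91 m/s²

Translation: Mg − T = Ma. Rotation about the center: TR = Iα with I = MR².
With a = αR: T = (I/R²)a = M a, so Mg = (1 + 1.000)Ma.
a = g/(1 + 1.000) = 9.81/2.000 = 4.905 m/s².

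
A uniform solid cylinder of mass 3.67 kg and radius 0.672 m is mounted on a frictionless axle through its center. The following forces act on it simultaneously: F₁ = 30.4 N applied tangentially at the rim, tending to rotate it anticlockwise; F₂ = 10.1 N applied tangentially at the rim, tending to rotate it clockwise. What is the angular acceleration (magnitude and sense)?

α ≈ 16.5 rad/s², anticlockwise

I = ½MR² = (1/2)(3.67)(0.672)² = 0.8287 kg·m².
Taking anticlockwise as positive: τ₁ = +(30.4)(0.672) = +20.43 N·m; τ₂ = −(10.1)(0.672) = −6.787 N·m.
Net torque τ = 13.64 N·m.
α = τ/I = 13.64/0.8287 = 16.46 rad/s².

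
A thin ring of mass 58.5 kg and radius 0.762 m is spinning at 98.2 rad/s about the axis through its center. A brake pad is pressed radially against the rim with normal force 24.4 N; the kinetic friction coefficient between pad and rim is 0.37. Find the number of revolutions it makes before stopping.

≈ 3790 revolutions

I = MR² = (58.5)(0.762)² = 33.97 kg·m².
Friction force f = μN = (0.37)(24.4) = 9.028 N at the rim; torque magnitude τ = fR = 6.879 N·m, opposing ω.
|α| = τ/I = 6.879/33.97 = 0.2025 rad/s² (deceleration).
ω² = ω₀² − 2|α|θ with ω = 0 ⇒ θ = ω₀²/(2|α|) = 23810 rad = 3789 rev.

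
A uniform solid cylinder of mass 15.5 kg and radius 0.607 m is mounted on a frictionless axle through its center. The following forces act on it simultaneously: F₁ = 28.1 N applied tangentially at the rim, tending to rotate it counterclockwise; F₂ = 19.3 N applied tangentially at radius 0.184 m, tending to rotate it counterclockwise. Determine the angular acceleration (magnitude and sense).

I = ½MR² = (1/2)(15.5)(0.607)² = 2.855 kg·m².
Taking counterclockwise as positive: τ₁ = +(28.1)(0.607) = +17.06 N·m; τ₂ = +(19.3)(0.184) = +3.551 N·m.
Net torque τ = 20.61 N·m.
α = τ/I = 20.61/2.855 = 7.217 rad/s².

α ≈ 7.22 rad/s², counterclockwise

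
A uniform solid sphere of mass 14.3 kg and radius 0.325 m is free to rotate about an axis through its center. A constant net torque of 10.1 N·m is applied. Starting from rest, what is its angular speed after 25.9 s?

ω ≈ 433 rad/s

I = (2/5)MR² = (2/5)(14.3)(0.325)² = 0.6042 kg·m².
α = τ/I = 10.1/0.6042 = 16.72 rad/s².
ω = ω₀ + αt = 0 + (16.72)(25.9) = 433.0 rad/s.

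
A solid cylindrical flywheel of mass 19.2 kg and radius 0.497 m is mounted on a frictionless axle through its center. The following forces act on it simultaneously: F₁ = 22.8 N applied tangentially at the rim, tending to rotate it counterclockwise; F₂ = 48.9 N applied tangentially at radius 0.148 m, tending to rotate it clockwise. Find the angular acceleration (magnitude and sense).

I = ½MR² = (1/2)(19.2)(0.497)² = 2.371 kg·m².
Taking counterclockwise as positive: τ₁ = +(22.8)(0.497) = +11.33 N·m; τ₂ = −(48.9)(0.148) = −7.237 N·m.
Net torque τ = 4.094 N·m.
α = τ/I = 4.094/2.371 = 1.727 rad/s².

α ≈ 1.73 rad/s², counterclockwise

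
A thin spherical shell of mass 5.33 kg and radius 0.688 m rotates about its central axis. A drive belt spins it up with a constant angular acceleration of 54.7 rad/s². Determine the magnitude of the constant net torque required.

I = (2/3)MR² = (2/3)(5.33)(0.688)² = 1.682 kg·m².
τ = Iα = (1.682)(54.70) = 92.00 N·m.

τ ≈ 92.0 N·m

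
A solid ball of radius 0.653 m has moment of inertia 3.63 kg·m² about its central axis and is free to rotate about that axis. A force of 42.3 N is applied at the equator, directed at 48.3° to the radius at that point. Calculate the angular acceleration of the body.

α ≈ 5.68 rad/s²

Only the tangential component produces torque: τ = F R sinθ = (42.3)(0.653) sin 48.3° = 20.62 N·m.
From τ = Iα: α = 20.62/3.630 = 5.681 rad/s².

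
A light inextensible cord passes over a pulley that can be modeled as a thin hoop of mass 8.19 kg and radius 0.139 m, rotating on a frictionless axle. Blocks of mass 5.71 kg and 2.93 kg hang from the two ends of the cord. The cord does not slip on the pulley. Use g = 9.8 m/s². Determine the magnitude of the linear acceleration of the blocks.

I = MR² = (8.19)(0.139)² = 0.1582 kg·m².
Heavier block: m₁g − T₁ = m₁a. Lighter block: T₂ − m₂g = m₂a.
Pulley: (T₁ − T₂)R = Iα = I(a/R), so T₁ − T₂ = (I/R²)a = 1·M_p a = 8.190·a.
Adding the three: (m₁ − m₂)g = (m₁ + m₂ + 8.190)a, so a = (5.71 − 2.93)(9.8)/(5.71 + 2.93 + 8.190) = 1.619 m/s².

a ≈ 1.62 m/s²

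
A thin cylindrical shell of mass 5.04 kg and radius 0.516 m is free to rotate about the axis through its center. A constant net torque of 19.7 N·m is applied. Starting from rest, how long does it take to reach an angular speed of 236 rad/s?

I = MR² = (5.04)(0.516)² = 1.342 kg·m².
α = τ/I = 19.7/1.342 = 14.68 rad/s².
ω = αt ⇒ t = ω/α = 236/14.68 = 16.08 s.

t ≈ 16.1 s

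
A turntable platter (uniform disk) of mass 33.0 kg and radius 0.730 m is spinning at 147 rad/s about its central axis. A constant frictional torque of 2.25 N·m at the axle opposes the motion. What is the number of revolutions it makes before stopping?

I = ½MR² = (1/2)(33.0)(0.730)² = 8.793 kg·m².
The net torque has magnitude 2.25 N·m, opposing ω.
|α| = τ/I = 2.250/8.793 = 0.2559 rad/s² (deceleration).
ω² = ω₀² − 2|α|θ with ω = 0 ⇒ θ = ω₀²/(2|α|) = 42220 rad = 6720 rev.

≈ 6720 revolutions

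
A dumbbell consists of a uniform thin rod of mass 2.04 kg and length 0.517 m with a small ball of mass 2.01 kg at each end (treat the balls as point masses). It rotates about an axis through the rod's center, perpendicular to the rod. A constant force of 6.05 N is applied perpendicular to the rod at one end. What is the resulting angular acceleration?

α ≈ 4.98 rad/s²

I_rod = (1/12)ML² = (1/12)(2.04)(0.517)² = 0.04544 kg·m².
I_balls = 2·m·(L/2)² = 2(2.01)(0.2585)² = 0.2686 kg·m².
Total I = 0.3141 kg·m².
τ = F·(L/2) = (6.05)(0.259) = 1.564 N·m.
α = τ/I = 1.564/0.3141 = 4.980 rad/s².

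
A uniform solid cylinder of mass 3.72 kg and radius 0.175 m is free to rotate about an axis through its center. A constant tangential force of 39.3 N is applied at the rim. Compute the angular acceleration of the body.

α ≈ 121 rad/s²

I = ½MR² = (1/2)(3.72)(0.175)² = 0.05696 kg·m².
τ = F R = (39.3)(0.175) = 6.877 N·m.
Newton's second law for rotation, τ = Iα, gives α = τ/I = 6.877/0.05696 = 120.7 rad/s².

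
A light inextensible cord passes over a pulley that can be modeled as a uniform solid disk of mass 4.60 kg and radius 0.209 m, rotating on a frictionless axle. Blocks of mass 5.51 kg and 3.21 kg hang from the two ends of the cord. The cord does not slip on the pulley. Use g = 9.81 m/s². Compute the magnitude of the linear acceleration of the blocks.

a ≈ 2.05 m/s²

I = ½MR² = (1/2)(4.60)(0.209)² = 0.1005 kg·m².
Heavier block: m₁g − T₁ = m₁a. Lighter block: T₂ − m₂g = m₂a.
Pulley: (T₁ − T₂)R = Iα = I(a/R), so T₁ − T₂ = (I/R²)a = (1/2)M_p a = 2.300·a.
Adding the three: (m₁ − m₂)g = (m₁ + m₂ + 2.300)a, so a = (5.51 − 3.21)(9.81)/(5.51 + 3.21 + 2.300) = 2.047 m/s².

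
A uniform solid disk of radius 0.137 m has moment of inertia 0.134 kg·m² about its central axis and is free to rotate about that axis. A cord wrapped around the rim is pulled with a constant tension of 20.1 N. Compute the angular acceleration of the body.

τ = F R = (20.1)(0.137) = 2.754 N·m.
From τ = Iα: α = 2.754/0.1340 = 20.55 rad/s².

α ≈ 20.6 rad/s²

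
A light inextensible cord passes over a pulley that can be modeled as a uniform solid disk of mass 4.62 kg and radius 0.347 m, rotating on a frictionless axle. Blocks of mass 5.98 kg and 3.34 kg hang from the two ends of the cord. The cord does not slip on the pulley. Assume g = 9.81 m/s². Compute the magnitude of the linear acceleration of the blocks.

I = ½MR² = (1/2)(4.62)(0.347)² = 0.2781 kg·m².
Heavier block: m₁g − T₁ = m₁a. Lighter block: T₂ − m₂g = m₂a.
Pulley: (T₁ − T₂)R = Iα = I(a/R), so T₁ − T₂ = (I/R²)a = (1/2)M_p a = 2.310·a.
Adding the three: (m₁ − m₂)g = (m₁ + m₂ + 2.310)a, so a = (5.98 − 3.34)(9.81)/(5.98 + 3.34 + 2.310) = 2.227 m/s².

a ≈ 2.23 m/s²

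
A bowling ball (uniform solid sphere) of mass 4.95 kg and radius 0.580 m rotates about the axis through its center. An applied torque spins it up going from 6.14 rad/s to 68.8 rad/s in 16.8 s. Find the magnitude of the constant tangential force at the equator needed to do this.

F ≈ 4.28 N

I = (2/5)MR² = (2/5)(4.95)(0.580)² = 0.6661 kg·m².
α = Δω/Δt = (68.8 − 6.14)/16.8 = 3.730 rad/s².
The required torque is τ = Iα = (0.6661)(3.730) = 2.484 N·m.
A tangential force at the equator gives τ = FR, so F = τ/R = 2.484/0.580 = 4.283 N.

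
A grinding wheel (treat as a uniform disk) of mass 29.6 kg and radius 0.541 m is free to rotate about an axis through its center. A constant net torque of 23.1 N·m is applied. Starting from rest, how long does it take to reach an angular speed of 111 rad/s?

t ≈ 20.8 s

I = ½MR² = (1/2)(29.6)(0.541)² = 4.332 kg·m².
α = τ/I = 23.1/4.332 = 5.333 rad/s².
ω = αt ⇒ t = ω/α = 111/5.333 = 20.81 s.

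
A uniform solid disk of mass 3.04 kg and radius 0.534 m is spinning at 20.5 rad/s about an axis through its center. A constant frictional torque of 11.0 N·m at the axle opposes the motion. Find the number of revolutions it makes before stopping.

I = ½MR² = (1/2)(3.04)(0.534)² = 0.4334 kg·m².
The net torque has magnitude 11.0 N·m, opposing ω.
|α| = τ/I = 11.00/0.4334 = 25.38 rad/s² (deceleration).
ω² = ω₀² − 2|α|θ with ω = 0 ⇒ θ = ω₀²/(2|α|) = 8.280 rad = 1.318 rev.

≈ 1.32 revolutions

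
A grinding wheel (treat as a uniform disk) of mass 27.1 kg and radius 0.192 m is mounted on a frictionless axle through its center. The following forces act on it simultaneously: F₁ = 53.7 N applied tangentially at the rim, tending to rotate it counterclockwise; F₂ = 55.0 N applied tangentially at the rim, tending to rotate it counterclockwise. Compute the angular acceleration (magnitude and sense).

I = ½MR² = (1/2)(27.1)(0.192)² = 0.4995 kg·m².
Taking counterclockwise as positive: τ₁ = +(53.7)(0.192) = +10.31 N·m; τ₂ = +(55.0)(0.192) = +10.56 N·m.
Net torque τ = 20.87 N·m.
α = τ/I = 20.87/0.4995 = 41.78 rad/s².

α ≈ 41.8 rad/s², counterclockwise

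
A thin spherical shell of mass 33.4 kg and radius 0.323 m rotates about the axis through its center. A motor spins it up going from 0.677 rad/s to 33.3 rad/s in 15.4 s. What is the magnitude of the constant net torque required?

τ ≈ 4.92 N·m

I = (2/3)MR² = (2/3)(33.4)(0.323)² = 2.323 kg·m².
α = Δω/Δt = (33.3 − 0.677)/15.4 = 2.118 rad/s².
τ = Iα = (2.323)(2.118) = 4.921 N·m.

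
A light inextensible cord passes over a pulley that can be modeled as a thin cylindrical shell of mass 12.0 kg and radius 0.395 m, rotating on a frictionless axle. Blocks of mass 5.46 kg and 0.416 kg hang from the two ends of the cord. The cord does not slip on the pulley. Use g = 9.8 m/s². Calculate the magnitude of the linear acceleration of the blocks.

I = MR² = (12.0)(0.395)² = 1.872 kg·m².
Heavier block: m₁g − T₁ = m₁a. Lighter block: T₂ − m₂g = m₂a.
Pulley: (T₁ − T₂)R = Iα = I(a/R), so T₁ − T₂ = (I/R²)a = 1·M_p a = 12.00·a.
Adding the three: (m₁ − m₂)g = (m₁ + m₂ + 12.00)a, so a = (5.46 − 0.416)(9.8)/(5.46 + 0.416 + 12.00) = 2.765 m/s².

a ≈ 2.77 m/s²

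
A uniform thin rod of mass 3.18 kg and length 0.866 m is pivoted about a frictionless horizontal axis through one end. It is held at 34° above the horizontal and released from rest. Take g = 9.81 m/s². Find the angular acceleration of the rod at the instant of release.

About the pivot, I = (1/3)ML² = (1/3)(3.18)(0.866)² = 0.7950 kg·m².
The weight acts at the center, a distance L/2 = 0.4330 m from the pivot; τ = Mg(L/2) cos 34° = 11.20 N·m.
α = τ/I = 11.20/0.7950 = 14.09 rad/s².
(Equivalently α = (3g/(2L)) cos 34° = 14.09 rad/s².)

α ≈ 14.1 rad/s²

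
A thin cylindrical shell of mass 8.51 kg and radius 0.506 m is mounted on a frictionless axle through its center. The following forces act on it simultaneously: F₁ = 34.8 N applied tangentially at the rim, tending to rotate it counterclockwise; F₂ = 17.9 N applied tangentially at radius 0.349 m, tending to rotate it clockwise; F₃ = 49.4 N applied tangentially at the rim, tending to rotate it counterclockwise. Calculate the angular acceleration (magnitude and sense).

α ≈ 16.7 rad/s², counterclockwise

I = MR² = (8.51)(0.506)² = 2.179 kg·m².
Taking counterclockwise as positive: τ₁ = +(34.8)(0.506) = +17.61 N·m; τ₂ = −(17.9)(0.349) = −6.247 N·m; τ₃ = +(49.4)(0.506) = +25.00 N·m.
Net torque τ = 36.36 N·m.
α = τ/I = 36.36/2.179 = 16.69 rad/s².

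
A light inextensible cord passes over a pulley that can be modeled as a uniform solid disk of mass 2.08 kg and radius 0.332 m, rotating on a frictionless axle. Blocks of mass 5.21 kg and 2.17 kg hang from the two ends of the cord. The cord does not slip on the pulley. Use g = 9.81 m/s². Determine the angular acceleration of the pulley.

α ≈ 10.7 rad/s²

I = ½MR² = (1/2)(2.08)(0.332)² = 0.1146 kg·m².
Heavier block: m₁g − T₁ = m₁a. Lighter block: T₂ − m₂g = m₂a.
Pulley: (T₁ − T₂)R = Iα = I(a/R), so T₁ − T₂ = (I/R²)a = (1/2)M_p a = 1.040·a.
Adding the three: (m₁ − m₂)g = (m₁ + m₂ + 1.040)a, so a = (5.21 − 2.17)(9.81)/(5.21 + 2.17 + 1.040) = 3.542 m/s².
α = a/R = 3.542/0.332 = 10.67 rad/s².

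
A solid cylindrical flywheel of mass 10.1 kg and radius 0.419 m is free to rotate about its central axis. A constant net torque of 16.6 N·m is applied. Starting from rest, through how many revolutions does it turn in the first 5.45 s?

I = ½MR² = (1/2)(10.1)(0.419)² = 0.8866 kg·m².
α = τ/I = 16.6/0.8866 = 18.72 rad/s².
θ = ½αt² = ½(18.72)(5.45)² = 278.1 rad.
Revolutions = θ/(2π) = 44.26.

≈ 44.3 revolutions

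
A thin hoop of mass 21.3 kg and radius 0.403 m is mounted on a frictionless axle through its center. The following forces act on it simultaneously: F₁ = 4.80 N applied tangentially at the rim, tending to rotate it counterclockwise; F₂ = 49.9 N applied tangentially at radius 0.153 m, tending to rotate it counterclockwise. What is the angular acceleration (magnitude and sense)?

α ≈ 2.77 rad/s², counterclockwise

I = MR² = (21.3)(0.403)² = 3.459 kg·m².
Taking counterclockwise as positive: τ₁ = +(4.80)(0.403) = +1.934 N·m; τ₂ = +(49.9)(0.153) = +7.635 N·m.
Net torque τ = 9.569 N·m.
α = τ/I = 9.569/3.459 = 2.766 rad/s².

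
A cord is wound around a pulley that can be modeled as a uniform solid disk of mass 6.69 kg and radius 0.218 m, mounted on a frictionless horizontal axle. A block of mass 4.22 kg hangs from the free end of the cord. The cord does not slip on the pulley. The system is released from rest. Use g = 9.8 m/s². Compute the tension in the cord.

I = ½MR² = (1/2)(6.69)(0.218)² = 0.1590 kg·m².
Block: mg − T = ma. Pulley: TR = Iα. No-slip: a = αR, so T = (I/R²)a = 3.345·a.
Then mg = (m + 3.345)a, so a = (4.22)(9.8)/(4.22 + 3.345) = 5.467 m/s².
T = 3.345·a = 18.29 N.

T ≈ 18.3 N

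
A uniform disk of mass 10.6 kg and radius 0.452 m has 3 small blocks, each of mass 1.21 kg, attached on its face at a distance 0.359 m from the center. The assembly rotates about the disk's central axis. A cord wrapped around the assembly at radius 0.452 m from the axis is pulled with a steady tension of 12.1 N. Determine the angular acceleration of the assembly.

α ≈ 3.53 rad/s²

I_disk = ½MR² = ½(10.6)(0.452)² = 1.083 kg·m².
I_blocks = 3·m·r² = 3(1.21)(0.359)² = 0.4678 kg·m².
Total I = 1.551 kg·m².
τ = F r = (12.1)(0.452) = 5.469 N·m.
α = τ/I = 5.469/1.551 = 3.527 rad/s².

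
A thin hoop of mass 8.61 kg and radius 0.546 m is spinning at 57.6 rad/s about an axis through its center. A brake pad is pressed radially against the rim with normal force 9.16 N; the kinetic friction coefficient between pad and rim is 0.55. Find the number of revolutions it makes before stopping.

≈ 246 revolutions

I = MR² = (8.61)(0.546)² = 2.567 kg·m².
Friction force f = μN = (0.55)(9.16) = 5.038 N at the rim; torque magnitude τ = fR = 2.751 N·m, opposing ω.
|α| = τ/I = 2.751/2.567 = 1.072 rad/s² (deceleration).
ω² = ω₀² − 2|α|θ with ω = 0 ⇒ θ = ω₀²/(2|α|) = 1548 rad = 246.4 rev.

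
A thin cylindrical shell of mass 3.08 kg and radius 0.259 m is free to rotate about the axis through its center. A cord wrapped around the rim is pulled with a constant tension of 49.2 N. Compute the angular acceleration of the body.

I = MR² = (3.08)(0.259)² = 0.2066 kg·m².
τ = F R = (49.2)(0.259) = 12.74 N·m.
From τ = Iα: α = 12.74/0.2066 = 61.68 rad/s².

α ≈ 61.7 rad/s²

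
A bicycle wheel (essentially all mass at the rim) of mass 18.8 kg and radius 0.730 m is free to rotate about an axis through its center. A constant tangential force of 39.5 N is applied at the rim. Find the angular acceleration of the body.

I = MR² = (18.8)(0.730)² = 10.02 kg·m².
τ = F R = (39.5)(0.730) = 28.84 N·m.
Newton's second law for rotation, τ = Iα, gives α = τ/I = 28.84/10.02 = 2.878 rad/s².

α ≈ 2.88 rad/s²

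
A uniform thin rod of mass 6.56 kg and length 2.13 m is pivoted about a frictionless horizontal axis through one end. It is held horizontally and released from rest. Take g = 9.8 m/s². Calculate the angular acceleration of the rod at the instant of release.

About the pivot, I = (1/3)ML² = (1/3)(6.56)(2.13)² = 9.921 kg·m².
The weight acts at the center, a distance L/2 = 1.065 m from the pivot; τ = Mg(L/2) = 68.47 N·m.
α = τ/I = 68.47/9.921 = 6.901 rad/s².
(Equivalently α = (3g/(2L)) = 6.901 rad/s².)

α ≈ 6.90 rad/s²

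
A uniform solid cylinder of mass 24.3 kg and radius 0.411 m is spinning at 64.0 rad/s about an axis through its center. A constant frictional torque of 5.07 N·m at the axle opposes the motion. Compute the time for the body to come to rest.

t ≈ 25.9 s

I = ½MR² = (1/2)(24.3)(0.411)² = 2.052 kg·m².
The net torque has magnitude 5.07 N·m, opposing ω.
|α| = τ/I = 5.070/2.052 = 2.470 rad/s² (deceleration).
0 = ω₀ − |α|t ⇒ t = ω₀/|α| = 64.0/2.470 = 25.91 s.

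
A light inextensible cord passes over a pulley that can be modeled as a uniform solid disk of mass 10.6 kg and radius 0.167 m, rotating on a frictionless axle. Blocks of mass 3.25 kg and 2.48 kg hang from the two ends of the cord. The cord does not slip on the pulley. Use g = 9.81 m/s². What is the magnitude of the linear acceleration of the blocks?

a ≈ 0.685 m/s²

I = ½MR² = (1/2)(10.6)(0.167)² = 0.1478 kg·m².
Heavier block: m₁g − T₁ = m₁a. Lighter block: T₂ − m₂g = m₂a.
Pulley: (T₁ − T₂)R = Iα = I(a/R), so T₁ − T₂ = (I/R²)a = (1/2)M_p a = 5.300·a.
Adding the three: (m₁ − m₂)g = (m₁ + m₂ + 5.300)a, so a = (3.25 − 2.48)(9.81)/(3.25 + 2.48 + 5.300) = 0.6848 m/s².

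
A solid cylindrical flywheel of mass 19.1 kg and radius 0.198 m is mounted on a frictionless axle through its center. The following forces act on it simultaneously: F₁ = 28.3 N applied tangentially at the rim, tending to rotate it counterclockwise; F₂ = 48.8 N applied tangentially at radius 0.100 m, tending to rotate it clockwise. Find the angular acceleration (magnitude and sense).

α ≈ 1.93 rad/s², counterclockwise

I = ½MR² = (1/2)(19.1)(0.198)² = 0.3744 kg·m².
Taking counterclockwise as positive: τ₁ = +(28.3)(0.198) = +5.603 N·m; τ₂ = −(48.8)(0.100) = −4.880 N·m.
Net torque τ = 0.7234 N·m.
α = τ/I = 0.7234/0.3744 = 1.932 rad/s².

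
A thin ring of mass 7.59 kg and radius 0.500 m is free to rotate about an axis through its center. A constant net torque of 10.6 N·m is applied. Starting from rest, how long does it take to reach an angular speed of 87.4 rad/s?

t ≈ 15.6 s

I = MR² = (7.59)(0.500)² = 1.897 kg·m².
α = τ/I = 10.6/1.897 = 5.586 rad/s².
ω = αt ⇒ t = ω/α = 87.4/5.586 = 15.65 s.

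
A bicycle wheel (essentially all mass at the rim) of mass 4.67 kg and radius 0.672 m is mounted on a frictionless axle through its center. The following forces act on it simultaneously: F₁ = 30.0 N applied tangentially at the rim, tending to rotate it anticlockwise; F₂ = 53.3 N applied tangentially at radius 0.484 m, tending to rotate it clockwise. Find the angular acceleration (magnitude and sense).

α ≈ 2.67 rad/s², clockwise

I = MR² = (4.67)(0.672)² = 2.109 kg·m².
Taking anticlockwise as positive: τ₁ = +(30.0)(0.672) = +20.16 N·m; τ₂ = −(53.3)(0.484) = −25.80 N·m.
Net torque τ = -5.637 N·m.
α = τ/I = -5.637/2.109 = -2.673 rad/s².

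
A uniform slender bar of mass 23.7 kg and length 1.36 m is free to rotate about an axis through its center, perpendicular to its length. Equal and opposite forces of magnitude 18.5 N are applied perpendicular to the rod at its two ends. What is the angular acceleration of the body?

α ≈ 6.89 rad/s²

I = (1/12)ML² = (1/12)(23.7)(1.36)² = 3.653 kg·m².
The couple gives τ = F·(L/2) + F·(L/2) = F L = (18.5)(1.36) = 25.16 N·m.
Newton's second law for rotation, τ = Iα, gives α = τ/I = 25.16/3.653 = 6.888 rad/s².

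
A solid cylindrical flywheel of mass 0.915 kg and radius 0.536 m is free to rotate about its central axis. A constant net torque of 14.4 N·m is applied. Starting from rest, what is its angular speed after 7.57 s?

I = ½MR² = (1/2)(0.915)(0.536)² = 0.1314 kg·m².
α = τ/I = 14.4/0.1314 = 109.6 rad/s².
ω = ω₀ + αt = 0 + (109.6)(7.57) = 829.3 rad/s.

ω ≈ 829 rad/s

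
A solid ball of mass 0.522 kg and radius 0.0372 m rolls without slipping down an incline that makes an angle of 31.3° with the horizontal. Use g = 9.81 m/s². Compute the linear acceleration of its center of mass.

Translation along the incline: Mg sinθ − f = Ma.
Rotation about the center: fR = Iα with I = (2/5)MR². No-slip gives a = αR, so f = (I/R²)a = (2/5)M a.
Substituting: Mg sinθ = (1 + 0.4000)Ma, so a = g sinθ/(1 + 0.4000) = (9.81) sin 31.3° / 1.400 = 3.640 m/s².

a ≈ 3.64 m/s²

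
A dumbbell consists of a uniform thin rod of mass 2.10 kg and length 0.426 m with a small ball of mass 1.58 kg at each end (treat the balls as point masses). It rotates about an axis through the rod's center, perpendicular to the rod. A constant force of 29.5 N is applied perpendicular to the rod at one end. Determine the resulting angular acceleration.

α ≈ 35.9 rad/s²

I_rod = (1/12)ML² = (1/12)(2.10)(0.426)² = 0.03176 kg·m².
I_balls = 2·m·(L/2)² = 2(1.58)(0.2130)² = 0.1434 kg·m².
Total I = 0.1751 kg·m².
τ = F·(L/2) = (29.5)(0.213) = 6.284 N·m.
α = τ/I = 6.284/0.1751 = 35.88 rad/s².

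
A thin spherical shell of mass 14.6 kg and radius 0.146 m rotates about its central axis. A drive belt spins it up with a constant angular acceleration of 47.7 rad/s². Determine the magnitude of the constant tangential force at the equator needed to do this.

F ≈ 67.8 N

I = (2/3)MR² = (2/3)(14.6)(0.146)² = 0.2075 kg·m².
The required torque is τ = Iα = (0.2075)(47.70) = 9.897 N·m.
A tangential force at the equator gives τ = FR, so F = τ/R = 9.897/0.146 = 67.78 N.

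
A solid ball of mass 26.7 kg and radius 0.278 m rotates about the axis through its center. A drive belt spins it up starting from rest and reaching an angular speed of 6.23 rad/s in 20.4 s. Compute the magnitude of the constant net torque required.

τ ≈ 0.252 N·m

I = (2/5)MR² = (2/5)(26.7)(0.278)² = 0.8254 kg·m².
α = Δω/Δt = (6.23 − 0)/20.4 = 0.3054 rad/s².
τ = Iα = (0.8254)(0.3054) = 0.2521 N·m.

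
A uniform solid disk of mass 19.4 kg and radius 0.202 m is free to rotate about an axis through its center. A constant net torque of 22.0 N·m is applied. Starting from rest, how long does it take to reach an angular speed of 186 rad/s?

I = ½MR² = (1/2)(19.4)(0.202)² = 0.3958 kg·m².
α = τ/I = 22.0/0.3958 = 55.58 rad/s².
ω = αt ⇒ t = ω/α = 186/55.58 = 3.346 s.

t ≈ 3.35 s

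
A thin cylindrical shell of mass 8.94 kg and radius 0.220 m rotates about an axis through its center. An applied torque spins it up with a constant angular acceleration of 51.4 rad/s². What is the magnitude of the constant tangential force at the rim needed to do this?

I = MR² = (8.94)(0.220)² = 0.4327 kg·m².
The required torque is τ = Iα = (0.4327)(51.40) = 22.24 N·m.
A tangential force at the rim gives τ = FR, so F = τ/R = 22.24/0.220 = 101.1 N.

F ≈ 101 N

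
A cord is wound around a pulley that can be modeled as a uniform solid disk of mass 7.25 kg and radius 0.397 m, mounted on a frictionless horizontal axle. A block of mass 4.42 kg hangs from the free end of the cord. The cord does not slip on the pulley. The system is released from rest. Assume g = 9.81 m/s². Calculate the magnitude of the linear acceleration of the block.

a ≈ 5.39 m/s²

I = ½MR² = (1/2)(7.25)(0.397)² = 0.5713 kg·m².
Block: mg − T = ma. Pulley: TR = Iα. No-slip: a = αR, so T = (I/R²)a = 3.625·a.
Then mg = (m + 3.625)a, so a = (4.42)(9.81)/(4.42 + 3.625) = 5.390 m/s².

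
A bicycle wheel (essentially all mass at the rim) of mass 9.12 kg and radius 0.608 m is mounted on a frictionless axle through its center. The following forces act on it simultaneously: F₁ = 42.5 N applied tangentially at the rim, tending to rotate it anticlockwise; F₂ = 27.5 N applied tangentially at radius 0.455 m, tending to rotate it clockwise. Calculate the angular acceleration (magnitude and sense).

α ≈ 3.95 rad/s², anticlockwise

I = MR² = (9.12)(0.608)² = 3.371 kg·m².
Taking anticlockwise as positive: τ₁ = +(42.5)(0.608) = +25.84 N·m; τ₂ = −(27.5)(0.455) = −12.51 N·m.
Net torque τ = 13.33 N·m.
α = τ/I = 13.33/3.371 = 3.953 rad/s².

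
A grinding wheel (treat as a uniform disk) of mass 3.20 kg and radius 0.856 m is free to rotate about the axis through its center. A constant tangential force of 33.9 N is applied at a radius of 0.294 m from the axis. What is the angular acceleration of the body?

α ≈ 8.50 rad/s²

I = ½MR² = (1/2)(3.20)(0.856)² = 1.172 kg·m².
τ = F·r = (33.9)(0.294) = 9.967 N·m.
Newton's second law for rotation, τ = Iα, gives α = τ/I = 9.967/1.172 = 8.501 rad/s².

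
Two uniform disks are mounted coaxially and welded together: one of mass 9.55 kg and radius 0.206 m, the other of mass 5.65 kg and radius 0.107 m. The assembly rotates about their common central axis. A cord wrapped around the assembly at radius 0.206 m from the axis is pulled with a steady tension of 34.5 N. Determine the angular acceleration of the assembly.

α ≈ 30.2 rad/s²

I = ½M₁R₁² + ½M₂R₂² = ½(9.55)(0.206)² + ½(5.65)(0.107)² = 0.2350 kg·m².
τ = F r = (34.5)(0.206) = 7.107 N·m.
α = τ/I = 7.107/0.2350 = 30.25 rad/s².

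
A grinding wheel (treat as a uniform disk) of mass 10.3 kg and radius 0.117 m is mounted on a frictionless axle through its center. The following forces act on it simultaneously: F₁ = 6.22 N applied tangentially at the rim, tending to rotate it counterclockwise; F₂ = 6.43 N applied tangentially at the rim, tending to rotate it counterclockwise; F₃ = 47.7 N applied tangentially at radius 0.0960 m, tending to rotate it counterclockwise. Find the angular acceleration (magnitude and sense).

I = ½MR² = (1/2)(10.3)(0.117)² = 0.07050 kg·m².
Taking counterclockwise as positive: τ₁ = +(6.22)(0.117) = +0.7277 N·m; τ₂ = +(6.43)(0.117) = +0.7523 N·m; τ₃ = +(47.7)(0.0960) = +4.579 N·m.
Net torque τ = 6.059 N·m.
α = τ/I = 6.059/0.07050 = 85.95 rad/s².

α ≈ 85.9 rad/s², counterclockwise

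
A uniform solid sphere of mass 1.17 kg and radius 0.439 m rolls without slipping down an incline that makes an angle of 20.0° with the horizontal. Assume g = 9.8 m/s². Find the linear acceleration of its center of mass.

Translation along the incline: Mg sinθ − f = Ma.
Rotation about the center: fR = Iα with I = (2/5)MR². No-slip gives a = αR, so f = (I/R²)a = (2/5)M a.
Substituting: Mg sinθ = (1 + 0.4000)Ma, so a = g sinθ/(1 + 0.4000) = (9.8) sin 20.0° / 1.400 = 2.394 m/s².

a ≈ 2.39 m/s²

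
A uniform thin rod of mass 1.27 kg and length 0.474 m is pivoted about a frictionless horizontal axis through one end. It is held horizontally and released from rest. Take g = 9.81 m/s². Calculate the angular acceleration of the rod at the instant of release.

About the pivot, I = (1/3)ML² = (1/3)(1.27)(0.474)² = 0.09511 kg·m².
The weight acts at the center, a distance L/2 = 0.2370 m from the pivot; τ = Mg(L/2) = 2.953 N·m.
α = τ/I = 2.953/0.09511 = 31.04 rad/s².

α ≈ 31.0 rad/s²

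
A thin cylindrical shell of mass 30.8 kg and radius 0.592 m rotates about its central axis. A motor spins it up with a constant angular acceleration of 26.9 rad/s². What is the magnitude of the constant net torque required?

I = MR² = (30.8)(0.592)² = 10.79 kg·m².
τ = Iα = (10.79)(26.90) = 290.4 N·m.

τ ≈ 290 N·m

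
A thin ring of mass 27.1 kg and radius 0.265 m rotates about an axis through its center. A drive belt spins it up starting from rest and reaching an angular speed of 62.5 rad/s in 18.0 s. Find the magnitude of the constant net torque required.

τ ≈ 6.61 N·m

I = MR² = (27.1)(0.265)² = 1.903 kg·m².
α = Δω/Δt = (62.5 − 0)/18.0 = 3.472 rad/s².
τ = Iα = (1.903)(3.472) = 6.608 N·m.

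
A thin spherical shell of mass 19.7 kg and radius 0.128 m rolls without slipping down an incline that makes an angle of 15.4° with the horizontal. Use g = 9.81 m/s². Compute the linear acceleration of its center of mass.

a ≈ 1.56 m/s²

Translation along the incline: Mg sinθ − f = Ma.
Rotation about the center: fR = Iα with I = (2/3)MR². No-slip gives a = αR, so f = (I/R²)a = (2/3)M a.
Substituting: Mg sinθ = (1 + 0.6667)Ma, so a = g sinθ/(1 + 0.6667) = (9.81) sin 15.4° / 1.667 = 1.563 m/s².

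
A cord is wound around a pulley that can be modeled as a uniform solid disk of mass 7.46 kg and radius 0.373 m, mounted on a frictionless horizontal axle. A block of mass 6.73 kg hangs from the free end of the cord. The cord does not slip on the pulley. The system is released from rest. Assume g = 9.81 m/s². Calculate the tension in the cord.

I = ½MR² = (1/2)(7.46)(0.373)² = 0.5190 kg·m².
Block: mg − T = ma. Pulley: TR = Iα. No-slip: a = αR, so T = (I/R²)a = 3.730·a.
Then mg = (m + 3.730)a, so a = (6.73)(9.81)/(6.73 + 3.730) = 6.312 m/s².
T = 3.730·a = 23.54 N.

T ≈ 23.5 N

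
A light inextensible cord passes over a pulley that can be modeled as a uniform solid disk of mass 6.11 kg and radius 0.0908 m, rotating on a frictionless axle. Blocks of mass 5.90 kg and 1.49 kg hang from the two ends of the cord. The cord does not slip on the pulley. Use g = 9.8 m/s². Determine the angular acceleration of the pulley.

α ≈ 45.6 rad/s²

I = ½MR² = (1/2)(6.11)(0.0908)² = 0.02519 kg·m².
Heavier block: m₁g − T₁ = m₁a. Lighter block: T₂ − m₂g = m₂a.
Pulley: (T₁ − T₂)R = Iα = I(a/R), so T₁ − T₂ = (I/R²)a = (1/2)M_p a = 3.055·a.
Adding the three: (m₁ − m₂)g = (m₁ + m₂ + 3.055)a, so a = (5.90 − 1.49)(9.8)/(5.90 + 1.49 + 3.055) = 4.138 m/s².
α = a/R = 4.138/0.0908 = 45.57 rad/s².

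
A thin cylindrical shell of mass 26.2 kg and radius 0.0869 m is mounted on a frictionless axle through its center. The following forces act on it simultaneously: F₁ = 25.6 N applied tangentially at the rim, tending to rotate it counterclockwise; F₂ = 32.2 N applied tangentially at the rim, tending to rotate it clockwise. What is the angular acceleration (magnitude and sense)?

I = MR² = (26.2)(0.0869)² = 0.1979 kg·m².
Taking counterclockwise as positive: τ₁ = +(25.6)(0.0869) = +2.225 N·m; τ₂ = −(32.2)(0.0869) = −2.798 N·m.
Net torque τ = -0.5735 N·m.
α = τ/I = -0.5735/0.1979 = -2.899 rad/s².

α ≈ 2.90 rad/s², clockwise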